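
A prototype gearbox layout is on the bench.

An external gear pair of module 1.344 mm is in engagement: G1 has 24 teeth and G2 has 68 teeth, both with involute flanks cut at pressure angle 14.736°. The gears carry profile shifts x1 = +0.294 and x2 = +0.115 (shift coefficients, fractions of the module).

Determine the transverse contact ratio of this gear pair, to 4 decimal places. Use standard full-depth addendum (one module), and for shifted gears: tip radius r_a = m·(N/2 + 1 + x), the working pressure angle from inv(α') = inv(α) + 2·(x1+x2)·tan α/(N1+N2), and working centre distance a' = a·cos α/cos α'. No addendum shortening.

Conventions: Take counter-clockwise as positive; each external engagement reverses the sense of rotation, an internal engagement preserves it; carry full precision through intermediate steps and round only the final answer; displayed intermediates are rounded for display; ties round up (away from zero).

recognized (one external pair, fixed centres): single-mesh tooth geometry, m = 1.344, N1 = 24, N2 = 68
base radii: r_b1 = 15.597520, r_b2 = 44.192973
tip radii: r_a1 = 17.867136, r_a2 = 47.194560
inv(α') = inv(14.736°) + 2·(+0.294+0.115)·tan α/(24+68) = 0.00816361  ⇒  α' = 16.45379°
a' = a·cos α / cos α' = 61.8240·cos 14.736°/cos 16.45379° = 62.343554
action lengths: √(r_a1²−r_b1²) = 8.715040, √(r_a2²−r_b2²) = 16.562236
base pitch p_b = π·m·cos α = 4.083421
CR = (8.715040 + 16.562236 − 62.343554·sin 16.45379°)/4.083421 = 1.865830
contact ratio ≈ 1.8658

1.8658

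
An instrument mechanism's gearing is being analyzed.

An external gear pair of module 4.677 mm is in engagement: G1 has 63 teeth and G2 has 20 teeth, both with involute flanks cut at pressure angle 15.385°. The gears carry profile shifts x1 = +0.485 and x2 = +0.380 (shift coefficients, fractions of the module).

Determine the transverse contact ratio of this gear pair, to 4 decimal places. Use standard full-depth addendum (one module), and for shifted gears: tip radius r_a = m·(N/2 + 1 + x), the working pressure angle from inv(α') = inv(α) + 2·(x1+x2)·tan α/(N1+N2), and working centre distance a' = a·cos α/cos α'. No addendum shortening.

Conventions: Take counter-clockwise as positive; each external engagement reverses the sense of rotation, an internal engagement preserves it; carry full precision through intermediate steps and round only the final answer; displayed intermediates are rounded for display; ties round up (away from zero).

1.7377

class = single-mesh tooth geometry [involute pair 63T × 20T, m = 4.677]
base radii: r_b1 = 142.046075, r_b2 = 45.093992
tip radii: r_a1 = 154.270845, r_a2 = 53.224260
inv(α') = inv(15.385°) + 2·(+0.485+0.380)·tan α/(63+20) = 0.01238069  ⇒  α' = 18.83692°
a' = a·cos α / cos α' = 194.0955·cos 15.385°/cos 18.83692° = 197.730215
action lengths: √(r_a1²−r_b1²) = 60.186429, √(r_a2²−r_b2²) = 28.272844
base pitch p_b = π·m·cos α = 14.166695
CR = (60.186429 + 28.272844 − 197.730215·sin 18.83692°)/14.166695 = 1.737669
contact ratio ≈ 1.7377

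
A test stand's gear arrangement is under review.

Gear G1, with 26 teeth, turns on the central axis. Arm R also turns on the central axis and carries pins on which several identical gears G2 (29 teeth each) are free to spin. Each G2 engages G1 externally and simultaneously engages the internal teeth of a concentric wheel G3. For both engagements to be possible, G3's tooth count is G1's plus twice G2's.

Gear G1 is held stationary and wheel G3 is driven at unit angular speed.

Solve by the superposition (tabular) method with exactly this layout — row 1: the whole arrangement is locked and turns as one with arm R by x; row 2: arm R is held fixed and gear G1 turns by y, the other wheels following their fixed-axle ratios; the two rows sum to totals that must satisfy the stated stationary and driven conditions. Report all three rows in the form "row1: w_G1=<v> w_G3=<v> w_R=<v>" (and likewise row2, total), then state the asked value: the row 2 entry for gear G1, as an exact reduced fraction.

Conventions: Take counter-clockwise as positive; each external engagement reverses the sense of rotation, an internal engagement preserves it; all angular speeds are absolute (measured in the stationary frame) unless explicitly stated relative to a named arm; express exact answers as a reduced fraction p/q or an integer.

recognized (axles ride arm R): planetary set, 26/29/84 teeth
row 1 — lock + rotate with arm: ω_sun = ω_ring = ω_arm = x
superposition row 2 [arm held]: sun y, ring −(26/84)·y, arm 0
boundary: total ω_sun = x + y = 0 and total ω_ring = x − (26/84)·y = 1  ⇒  y = -42/55, x = 42/55
row 2 ring = −(26/84)·(-42/55) = 13/55
totals (row 1 + row 2): sun 42/55 + (-42/55) = 0, ring 42/55 + 13/55 = 1, arm 42/55 + 0 = 42/55
asked cell (row2, sun) = -42/55

row1: w_G1=42/55 w_G3=42/55 w_R=42/55
row2: w_G1=-42/55 w_G3=13/55 w_R=0
total: w_G1=0 w_G3=1 w_R=42/55
asked value: -42/55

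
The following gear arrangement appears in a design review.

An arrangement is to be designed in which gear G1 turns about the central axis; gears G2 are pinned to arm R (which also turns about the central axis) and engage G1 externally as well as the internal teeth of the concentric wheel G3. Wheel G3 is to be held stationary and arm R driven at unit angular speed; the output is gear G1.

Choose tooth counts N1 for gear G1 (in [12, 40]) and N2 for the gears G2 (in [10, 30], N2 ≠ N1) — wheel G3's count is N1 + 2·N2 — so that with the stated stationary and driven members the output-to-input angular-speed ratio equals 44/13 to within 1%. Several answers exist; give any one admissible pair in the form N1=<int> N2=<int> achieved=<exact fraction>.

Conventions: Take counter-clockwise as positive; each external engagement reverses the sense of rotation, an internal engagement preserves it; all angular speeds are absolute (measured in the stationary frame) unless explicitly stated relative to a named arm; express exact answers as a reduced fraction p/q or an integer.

N1=26 N2=18 achieved=44/13

topology: planetary set — design target 44/13, arm = carrier (Willis)
Willis with ω_ring = 0: ω_sun/ω_arm = (N1+N3)/N1; set equal to 44/13  ⇒  N3/N1 = 44/13 − 1 = 31/13
N3 = N1 + 2·N2  ⇒  N2/N1 = (N3/N1 − 1)/2 = (31/13 − 1)/2 = 9/13
smallest multiple with N1 ≥ 12 and N2 ≥ 10: k = 2  ⇒  N1 = 2·13 = 26, N2 = 2·9 = 18 (N1 ≤ 40, N2 ≤ 30, N2 ≠ N1 ✓), N3 = 26 + 2·18 = 62
check: (N1+N3)/N1 with N1 = 26, N3 = 62 gives 44/13; |achieved − target| = 0 ≤ 11/325 ✓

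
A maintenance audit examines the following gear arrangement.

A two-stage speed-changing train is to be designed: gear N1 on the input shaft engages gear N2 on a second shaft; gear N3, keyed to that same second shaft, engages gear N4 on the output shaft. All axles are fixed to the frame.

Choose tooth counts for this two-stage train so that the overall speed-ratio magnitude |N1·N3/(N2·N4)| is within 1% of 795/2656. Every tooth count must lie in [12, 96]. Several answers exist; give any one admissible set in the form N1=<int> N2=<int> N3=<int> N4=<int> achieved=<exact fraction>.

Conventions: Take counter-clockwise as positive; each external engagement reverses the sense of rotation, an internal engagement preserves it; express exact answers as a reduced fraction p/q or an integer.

N1=15 N2=32 N3=53 N4=83 achieved=795/2656

design class (target 795/2656): fixed-axis compound train
target = 795/2656 in lowest terms: an exact hit needs N1·N3 = k·795 and N2·N4 = k·2656 for one integer k, every count in [12, 96]; additionally prefer no 1:1 stage (N1 ≠ N2, N3 ≠ N4)
k = 1: N1·N3 = 795 = 15·53, N2·N4 = 2656 = 32·83
achieved = 15·53/(32·83) = 795/2656; |achieved − target| = 0 ≤ 159/53120 ✓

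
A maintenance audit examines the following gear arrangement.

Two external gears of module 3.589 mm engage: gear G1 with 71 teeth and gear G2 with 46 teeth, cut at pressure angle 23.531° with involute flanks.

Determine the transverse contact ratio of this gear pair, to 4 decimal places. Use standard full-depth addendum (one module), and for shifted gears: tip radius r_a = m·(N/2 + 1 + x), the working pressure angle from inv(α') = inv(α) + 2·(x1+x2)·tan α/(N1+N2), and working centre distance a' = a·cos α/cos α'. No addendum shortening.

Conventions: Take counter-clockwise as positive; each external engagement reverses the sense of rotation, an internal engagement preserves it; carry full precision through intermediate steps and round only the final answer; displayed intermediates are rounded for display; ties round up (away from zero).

1.6049

class = single-mesh tooth geometry [involute pair 71T × 46T, m = 3.589]
base radii: r_b1 = 116.814661, r_b2 = 75.682738
tip radii: r_a1 = 130.998500, r_a2 = 86.136000
no profile shift: α' = α, a' = a
action lengths: √(r_a1²−r_b1²) = 59.286947, √(r_a2²−r_b2²) = 41.128259
base pitch p_b = π·m·cos α = 10.337580
CR = (59.286947 + 41.128259 − 209.956500·sin 23.53100°)/10.337580 = 1.604929
contact ratio ≈ 1.6049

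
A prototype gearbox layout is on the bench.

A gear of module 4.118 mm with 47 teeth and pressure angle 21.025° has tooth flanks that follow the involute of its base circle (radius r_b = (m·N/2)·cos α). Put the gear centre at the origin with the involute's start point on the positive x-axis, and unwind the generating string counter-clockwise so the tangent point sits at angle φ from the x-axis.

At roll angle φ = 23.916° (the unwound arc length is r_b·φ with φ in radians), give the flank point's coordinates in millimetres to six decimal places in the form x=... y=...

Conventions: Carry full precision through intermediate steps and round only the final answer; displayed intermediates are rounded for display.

topology: single-mesh involute geometry — m = 4.118, N = 47
pitch radius r_p = m·N/2 = 4.118·47/2 = 96.773000
base radius r_b = r_p·cos α = 96.773000·cos 21.025° = 90.330238
roll angle φ = 23.916° = 0.41741294 rad
x = r_b·(cos φ + φ·sin φ) = 97.860048
y = r_b·(sin φ − φ·cos φ) = 2.151909

x=97.860048 y=2.151909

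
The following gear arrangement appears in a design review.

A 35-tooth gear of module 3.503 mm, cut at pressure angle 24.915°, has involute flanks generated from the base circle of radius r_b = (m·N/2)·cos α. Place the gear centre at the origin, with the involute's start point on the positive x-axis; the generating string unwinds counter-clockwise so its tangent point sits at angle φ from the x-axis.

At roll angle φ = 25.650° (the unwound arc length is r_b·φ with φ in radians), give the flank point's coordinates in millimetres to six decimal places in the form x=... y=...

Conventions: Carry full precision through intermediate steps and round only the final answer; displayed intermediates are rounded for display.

recognized (one wheel, involute flank): single-mesh tooth geometry, m = 3.503, N = 35
pitch radius r_p = m·N/2 = 3.503·35/2 = 61.302500
base radius r_b = r_p·cos α = 61.302500·cos 24.915° = 55.597307
roll angle φ = 25.650° = 0.44767695 rad
x = r_b·(cos φ + φ·sin φ) = 60.892516
y = r_b·(sin φ − φ·cos φ) = 1.629663

x=60.892516 y=1.629663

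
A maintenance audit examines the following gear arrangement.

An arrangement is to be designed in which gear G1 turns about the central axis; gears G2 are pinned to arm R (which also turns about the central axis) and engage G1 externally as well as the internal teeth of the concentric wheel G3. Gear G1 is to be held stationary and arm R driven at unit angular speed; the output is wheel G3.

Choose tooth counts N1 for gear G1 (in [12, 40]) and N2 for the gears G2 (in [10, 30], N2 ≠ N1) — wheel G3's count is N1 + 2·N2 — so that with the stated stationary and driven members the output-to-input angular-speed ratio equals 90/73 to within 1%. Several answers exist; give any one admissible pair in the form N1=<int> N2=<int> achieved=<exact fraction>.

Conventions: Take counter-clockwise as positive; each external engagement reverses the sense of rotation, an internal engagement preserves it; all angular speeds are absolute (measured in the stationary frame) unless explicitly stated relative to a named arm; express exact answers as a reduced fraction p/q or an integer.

N1=17 N2=28 achieved=90/73

topology: planetary set — design target 90/73, arm = carrier (Willis)
Willis with ω_sun = 0: ω_ring/ω_arm = (N1+N3)/N3; set equal to 90/73  ⇒  N3/N1 = 1/(90/73 − 1) = 73/17
N3 = N1 + 2·N2  ⇒  N2/N1 = (N3/N1 − 1)/2 = (73/17 − 1)/2 = 28/17
smallest multiple with N1 ≥ 12 and N2 ≥ 10: k = 1  ⇒  N1 = 1·17 = 17, N2 = 1·28 = 28 (N1 ≤ 40, N2 ≤ 30, N2 ≠ N1 ✓), N3 = 17 + 2·28 = 73
check: (N1+N3)/N3 with N1 = 17, N3 = 73 gives 90/73; |achieved − target| = 0 ≤ 9/730 ✓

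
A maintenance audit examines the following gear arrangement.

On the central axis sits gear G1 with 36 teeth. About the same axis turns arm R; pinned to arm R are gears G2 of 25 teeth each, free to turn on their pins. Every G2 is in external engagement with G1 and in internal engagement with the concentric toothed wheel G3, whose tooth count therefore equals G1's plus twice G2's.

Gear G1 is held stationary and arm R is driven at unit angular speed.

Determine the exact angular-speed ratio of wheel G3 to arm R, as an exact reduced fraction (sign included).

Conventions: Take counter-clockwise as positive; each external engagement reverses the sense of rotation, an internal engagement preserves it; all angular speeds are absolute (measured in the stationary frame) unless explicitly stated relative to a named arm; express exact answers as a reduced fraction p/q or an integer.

planetary set (36T centre, 25T on arm, 86T internal) — Willis relation
ring teeth: 36 + 2·25 = 86
36(ω_sun−ω_arm) = −86(ω_ring−ω_arm),  ω_sun = 0, ω_arm = 1
ω_ring = 1 − (36/86)(0−1) = 61/43
ω_out/ω_in = 61/43

61/43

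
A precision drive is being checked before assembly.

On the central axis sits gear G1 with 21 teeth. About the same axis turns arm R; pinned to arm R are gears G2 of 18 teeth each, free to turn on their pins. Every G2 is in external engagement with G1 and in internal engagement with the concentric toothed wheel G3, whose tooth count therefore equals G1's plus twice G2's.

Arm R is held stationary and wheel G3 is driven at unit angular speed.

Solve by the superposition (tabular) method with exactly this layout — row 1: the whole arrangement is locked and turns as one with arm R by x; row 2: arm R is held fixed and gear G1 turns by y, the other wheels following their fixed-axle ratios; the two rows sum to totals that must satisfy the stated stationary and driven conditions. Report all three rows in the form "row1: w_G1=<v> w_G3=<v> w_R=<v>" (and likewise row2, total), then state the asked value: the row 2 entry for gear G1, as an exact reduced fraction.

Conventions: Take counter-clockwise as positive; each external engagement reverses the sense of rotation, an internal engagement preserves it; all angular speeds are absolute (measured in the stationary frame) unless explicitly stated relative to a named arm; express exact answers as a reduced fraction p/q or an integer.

class = planetary set [G3 = 21+2·18 = 57; Willis about the carrier]
row 1 (train locked, turned with arm): all members turn x
row 2 — arm fixed, fixed-axis ratios: sun y, ring −(21/57)·y, arm 0
boundary: total ω_arm = x = 0 and total ω_ring = x − (21/57)·y = 1  ⇒  y = -19/7, x = 0
row 2 ring = −(21/57)·(-19/7) = 1
totals (row 1 + row 2): sun 0 + (-19/7) = -19/7, ring 0 + 1 = 1, arm 0 + 0 = 0
asked cell (row2, sun) = -19/7

row1: w_G1=0 w_G3=0 w_R=0
row2: w_G1=-19/7 w_G3=1 w_R=0
total: w_G1=-19/7 w_G3=1 w_R=0
asked value: -19/7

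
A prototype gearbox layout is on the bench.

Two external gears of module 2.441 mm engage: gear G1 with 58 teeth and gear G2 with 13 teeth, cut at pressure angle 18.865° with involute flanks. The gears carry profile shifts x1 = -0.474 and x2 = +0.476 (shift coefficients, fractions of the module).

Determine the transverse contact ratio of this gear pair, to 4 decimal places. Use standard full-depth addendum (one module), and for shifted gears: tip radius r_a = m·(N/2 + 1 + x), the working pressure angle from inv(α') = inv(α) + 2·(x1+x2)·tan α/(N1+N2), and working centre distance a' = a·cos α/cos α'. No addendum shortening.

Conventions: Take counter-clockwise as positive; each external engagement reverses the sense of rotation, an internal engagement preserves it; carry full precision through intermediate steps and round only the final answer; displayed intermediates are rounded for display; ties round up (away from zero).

1.5098

topology: single-mesh involute geometry — m = 2.441, 58T/13T pair
base radii: r_b1 = 66.986431, r_b2 = 15.014200
tip radii: r_a1 = 72.072966, r_a2 = 19.469416
inv(α') = inv(18.865°) + 2·(-0.474+0.476)·tan α/(58+13) = 0.01245708  ⇒  α' = 18.87444°
a' = a·cos α / cos α' = 86.6555·cos 18.865°/cos 18.87444° = 86.660381
action lengths: √(r_a1²−r_b1²) = 26.595686, √(r_a2²−r_b2²) = 12.394836
base pitch p_b = π·m·cos α = 7.256692
CR = (26.595686 + 12.394836 − 86.660381·sin 18.87444°)/7.256692 = 1.509819
contact ratio ≈ 1.5098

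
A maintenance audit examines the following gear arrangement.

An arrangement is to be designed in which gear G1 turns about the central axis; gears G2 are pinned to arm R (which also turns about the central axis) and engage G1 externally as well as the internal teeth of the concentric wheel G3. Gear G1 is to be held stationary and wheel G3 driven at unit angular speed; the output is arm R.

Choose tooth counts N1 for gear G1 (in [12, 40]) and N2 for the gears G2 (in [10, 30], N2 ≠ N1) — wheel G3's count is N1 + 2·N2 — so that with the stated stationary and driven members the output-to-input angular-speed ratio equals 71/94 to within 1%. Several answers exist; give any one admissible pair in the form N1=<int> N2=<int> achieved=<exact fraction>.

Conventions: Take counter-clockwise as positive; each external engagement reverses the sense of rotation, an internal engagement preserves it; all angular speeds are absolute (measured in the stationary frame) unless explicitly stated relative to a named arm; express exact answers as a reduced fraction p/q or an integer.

N1=23 N2=24 achieved=71/94

topology: planetary set — design target 71/94, arm = carrier (Willis)
Willis with ω_sun = 0: ω_arm/ω_ring = N3/(N1+N3); set equal to 71/94  ⇒  N3/N1 = (71/94)/(1 − 71/94) = 71/23
N3 = N1 + 2·N2  ⇒  N2/N1 = (N3/N1 − 1)/2 = (71/23 − 1)/2 = 24/23
smallest multiple with N1 ≥ 12 and N2 ≥ 10: k = 1  ⇒  N1 = 1·23 = 23, N2 = 1·24 = 24 (N1 ≤ 40, N2 ≤ 30, N2 ≠ N1 ✓), N3 = 23 + 2·24 = 71
check: N3/(N1+N3) with N1 = 23, N3 = 71 gives 71/94; |achieved − target| = 0 ≤ 71/9400 ✓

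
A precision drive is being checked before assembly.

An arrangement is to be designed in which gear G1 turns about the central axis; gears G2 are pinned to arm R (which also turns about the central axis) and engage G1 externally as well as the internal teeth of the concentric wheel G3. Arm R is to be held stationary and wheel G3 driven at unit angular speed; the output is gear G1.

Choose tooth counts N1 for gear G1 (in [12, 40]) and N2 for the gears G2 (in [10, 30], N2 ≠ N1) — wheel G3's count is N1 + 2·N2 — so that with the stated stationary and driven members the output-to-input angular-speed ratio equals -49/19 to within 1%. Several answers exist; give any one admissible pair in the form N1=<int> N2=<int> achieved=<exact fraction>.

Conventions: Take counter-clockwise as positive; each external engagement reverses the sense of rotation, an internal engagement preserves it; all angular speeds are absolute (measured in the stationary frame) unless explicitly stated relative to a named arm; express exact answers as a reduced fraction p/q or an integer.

N1=19 N2=15 achieved=-49/19

class = planetary set [ratio -49/19 wanted; Willis about the carrier]
Willis with ω_arm = 0: ω_sun/ω_ring = −N3/N1; set equal to -49/19  ⇒  N3/N1 = −(-49/19) = 49/19
N3 = N1 + 2·N2  ⇒  N2/N1 = (N3/N1 − 1)/2 = (49/19 − 1)/2 = 15/19
smallest multiple with N1 ≥ 12 and N2 ≥ 10: k = 1  ⇒  N1 = 1·19 = 19, N2 = 1·15 = 15 (N1 ≤ 40, N2 ≤ 30, N2 ≠ N1 ✓), N3 = 19 + 2·15 = 49
check: −N3/N1 with N1 = 19, N3 = 49 gives -49/19; |achieved − target| = 0 ≤ 49/1900 ✓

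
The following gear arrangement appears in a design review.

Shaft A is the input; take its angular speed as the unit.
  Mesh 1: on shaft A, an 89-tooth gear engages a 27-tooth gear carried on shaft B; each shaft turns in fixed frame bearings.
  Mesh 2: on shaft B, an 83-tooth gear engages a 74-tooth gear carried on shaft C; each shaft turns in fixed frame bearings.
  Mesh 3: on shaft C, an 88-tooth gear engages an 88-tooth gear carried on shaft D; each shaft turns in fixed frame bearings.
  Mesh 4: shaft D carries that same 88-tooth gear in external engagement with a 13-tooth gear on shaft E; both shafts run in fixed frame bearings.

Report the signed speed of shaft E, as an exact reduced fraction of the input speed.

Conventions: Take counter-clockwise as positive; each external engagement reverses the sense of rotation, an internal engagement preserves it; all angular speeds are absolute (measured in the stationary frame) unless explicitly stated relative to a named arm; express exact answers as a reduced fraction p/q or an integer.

325028/12987

4-mesh fixed-axis compound train (all bearings frame-fixed)
mesh 1 [89T→27T]: |ω|/ω_in = 1×89/27 = 89/27, sense flips to −
mesh 2 [83T→74T]: |ω|/ω_in = (89/27)×83/74 = 7387/1998, sense flips to +
mesh 3 [88T→88T]: |ω|/ω_in = (7387/1998)×88/88 = 7387/1998, sense flips to −
mesh 4 [88T→13T]: |ω|/ω_in = (7387/1998)×88/13 = 325028/12987, sense flips to +
signed output speed (× input speed) = 325028/12987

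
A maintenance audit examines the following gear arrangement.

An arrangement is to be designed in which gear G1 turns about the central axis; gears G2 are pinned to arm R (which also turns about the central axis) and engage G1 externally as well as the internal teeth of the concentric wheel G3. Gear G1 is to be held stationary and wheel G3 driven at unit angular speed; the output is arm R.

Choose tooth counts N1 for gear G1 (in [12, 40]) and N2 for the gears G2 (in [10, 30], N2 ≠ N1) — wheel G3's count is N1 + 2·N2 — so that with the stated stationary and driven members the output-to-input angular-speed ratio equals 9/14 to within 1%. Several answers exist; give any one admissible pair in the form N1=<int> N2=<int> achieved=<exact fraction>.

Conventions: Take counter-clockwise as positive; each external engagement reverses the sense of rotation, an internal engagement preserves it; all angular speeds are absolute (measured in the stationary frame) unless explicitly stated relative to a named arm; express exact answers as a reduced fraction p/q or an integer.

N1=25 N2=10 achieved=9/14

planetary set to be sized for 9/14 (Willis relation)
Willis with ω_sun = 0: ω_arm/ω_ring = N3/(N1+N3); set equal to 9/14  ⇒  N3/N1 = (9/14)/(1 − 9/14) = 9/5
N3 = N1 + 2·N2  ⇒  N2/N1 = (N3/N1 − 1)/2 = (9/5 − 1)/2 = 2/5
smallest multiple with N1 ≥ 12 and N2 ≥ 10: k = 5  ⇒  N1 = 5·5 = 25, N2 = 5·2 = 10 (N1 ≤ 40, N2 ≤ 30, N2 ≠ N1 ✓), N3 = 25 + 2·10 = 45
check: N3/(N1+N3) with N1 = 25, N3 = 45 gives 9/14; |achieved − target| = 0 ≤ 9/1400 ✓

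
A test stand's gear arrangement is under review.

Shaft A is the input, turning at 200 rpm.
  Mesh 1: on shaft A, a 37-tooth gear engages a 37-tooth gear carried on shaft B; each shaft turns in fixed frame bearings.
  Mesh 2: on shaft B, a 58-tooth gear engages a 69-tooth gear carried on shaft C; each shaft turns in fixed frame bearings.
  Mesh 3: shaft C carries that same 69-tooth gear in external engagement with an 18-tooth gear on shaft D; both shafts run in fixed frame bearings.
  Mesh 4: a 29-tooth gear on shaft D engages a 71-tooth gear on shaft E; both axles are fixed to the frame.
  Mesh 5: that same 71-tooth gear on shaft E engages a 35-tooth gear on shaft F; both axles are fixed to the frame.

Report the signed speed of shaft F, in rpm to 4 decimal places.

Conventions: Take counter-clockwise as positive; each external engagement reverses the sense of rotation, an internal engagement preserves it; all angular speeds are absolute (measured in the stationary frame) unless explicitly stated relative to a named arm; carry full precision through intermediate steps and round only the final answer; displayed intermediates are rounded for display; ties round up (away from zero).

-533.9683 rpm

class = fixed-axis compound train [5 meshes; 5 ratios multiply, 5 sense flips]
mesh 1 [37T→37T]: ω = 200.0000×37/37 = 200.0000 rpm, sense flips to −
mesh 2 [58T→69T]: ω = 200.0000×58/69 = 168.1159 rpm, sense flips to +
mesh 3 [69T→18T]: ω = 168.1159×69/18 = 644.4444 rpm, sense flips to −
mesh 4 [29T→71T]: ω = 644.4444×29/71 = 263.2238 rpm, sense flips to +
mesh 5 [71T→35T]: ω = 263.2238×71/35 = 533.9683 rpm, sense flips to −
signed output speed = -533.9683 rpm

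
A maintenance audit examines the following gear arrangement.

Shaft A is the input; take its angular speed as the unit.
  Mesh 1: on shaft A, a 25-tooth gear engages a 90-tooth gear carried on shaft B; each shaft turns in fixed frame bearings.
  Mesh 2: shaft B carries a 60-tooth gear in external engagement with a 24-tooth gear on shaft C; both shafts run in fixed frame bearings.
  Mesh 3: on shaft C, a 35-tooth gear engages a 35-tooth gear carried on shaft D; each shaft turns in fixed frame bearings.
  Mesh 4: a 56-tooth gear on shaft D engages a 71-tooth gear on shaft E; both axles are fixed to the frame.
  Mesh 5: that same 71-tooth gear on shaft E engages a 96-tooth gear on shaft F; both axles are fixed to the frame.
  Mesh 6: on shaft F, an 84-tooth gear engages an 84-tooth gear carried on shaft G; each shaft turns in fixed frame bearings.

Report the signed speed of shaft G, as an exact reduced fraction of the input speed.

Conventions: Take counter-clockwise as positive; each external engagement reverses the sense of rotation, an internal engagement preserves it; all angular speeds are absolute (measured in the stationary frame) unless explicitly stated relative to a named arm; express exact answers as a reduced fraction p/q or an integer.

6-mesh fixed-axis compound train (all bearings frame-fixed)
mesh 1 [25T→90T]: |ω|/ω_in = 1×25/90 = 5/18, sense flips to −
mesh 2 [60T→24T]: |ω|/ω_in = (5/18)×60/24 = 25/36, sense flips to +
mesh 3 [35T→35T]: |ω|/ω_in = (25/36)×35/35 = 25/36, sense flips to −
mesh 4 [56T→71T]: |ω|/ω_in = (25/36)×56/71 = 350/639, sense flips to +
mesh 5 [71T→96T]: |ω|/ω_in = (350/639)×71/96 = 175/432, sense flips to −
mesh 6 [84T→84T]: |ω|/ω_in = (175/432)×84/84 = 175/432, sense flips to +
signed output speed (× input speed) = 175/432

175/432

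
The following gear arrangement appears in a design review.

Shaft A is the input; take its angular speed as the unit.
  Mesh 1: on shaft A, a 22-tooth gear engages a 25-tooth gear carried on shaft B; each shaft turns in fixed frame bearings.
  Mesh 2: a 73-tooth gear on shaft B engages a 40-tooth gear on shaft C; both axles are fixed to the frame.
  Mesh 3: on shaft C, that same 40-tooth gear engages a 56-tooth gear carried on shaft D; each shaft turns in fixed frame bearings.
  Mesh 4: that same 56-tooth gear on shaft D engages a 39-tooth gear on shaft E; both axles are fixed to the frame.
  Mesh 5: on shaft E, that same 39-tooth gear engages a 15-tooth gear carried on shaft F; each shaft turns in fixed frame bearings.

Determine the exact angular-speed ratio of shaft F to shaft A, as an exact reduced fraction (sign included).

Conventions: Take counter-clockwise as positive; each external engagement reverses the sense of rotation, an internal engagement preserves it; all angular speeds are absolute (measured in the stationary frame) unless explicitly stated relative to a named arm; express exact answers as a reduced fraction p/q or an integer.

-1606/375

class = fixed-axis compound train [5 meshes; 5 ratios multiply, 5 sense flips]
mesh 1 [22T→25T]: running ratio 22/25, sense −
mesh 2 [73T→40T]: running ratio 803/500, sense +
mesh 3 [40T→56T]: running ratio 803/700, sense −
mesh 4 [56T→39T]: running ratio 1606/975, sense +
mesh 5 [39T→15T]: running ratio 1606/375, sense −
ω_out/ω_in = -1606/375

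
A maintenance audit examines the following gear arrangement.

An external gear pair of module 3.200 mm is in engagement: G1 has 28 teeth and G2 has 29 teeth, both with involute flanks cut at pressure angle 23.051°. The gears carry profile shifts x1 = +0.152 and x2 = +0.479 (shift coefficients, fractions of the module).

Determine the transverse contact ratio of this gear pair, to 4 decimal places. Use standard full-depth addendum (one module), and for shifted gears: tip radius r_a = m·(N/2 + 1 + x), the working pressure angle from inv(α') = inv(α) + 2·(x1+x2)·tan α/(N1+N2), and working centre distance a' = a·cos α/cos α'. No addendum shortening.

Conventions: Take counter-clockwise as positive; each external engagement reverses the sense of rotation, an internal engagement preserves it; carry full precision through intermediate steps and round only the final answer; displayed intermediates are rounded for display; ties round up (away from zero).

1.4394

class = single-mesh tooth geometry [involute pair 28T × 29T, m = 3.200]
base radii: r_b1 = 41.223020, r_b2 = 42.695271
tip radii: r_a1 = 48.486400, r_a2 = 51.132800
inv(α') = inv(23.051°) + 2·(+0.152+0.479)·tan α/(28+29) = 0.03263115  ⇒  α' = 25.67853°
a' = a·cos α / cos α' = 91.2000·cos 23.051°/cos 25.67853° = 93.114306
action lengths: √(r_a1²−r_b1²) = 25.526332, √(r_a2²−r_b2²) = 28.136757
base pitch p_b = π·m·cos α = 9.250424
CR = (25.526332 + 28.136757 − 93.114306·sin 25.67853°)/9.250424 = 1.439358
contact ratio ≈ 1.4394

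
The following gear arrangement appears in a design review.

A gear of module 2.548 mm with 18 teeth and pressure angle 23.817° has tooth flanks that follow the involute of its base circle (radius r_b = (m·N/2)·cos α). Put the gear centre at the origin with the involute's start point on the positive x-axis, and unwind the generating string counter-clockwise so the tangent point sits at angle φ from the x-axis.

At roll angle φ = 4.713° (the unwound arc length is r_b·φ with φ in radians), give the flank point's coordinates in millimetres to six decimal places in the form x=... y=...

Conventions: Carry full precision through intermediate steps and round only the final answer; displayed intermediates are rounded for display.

x=21.049964 y=0.003890

recognized (one wheel, involute flank): single-mesh tooth geometry, m = 2.548, N = 18
pitch radius r_p = m·N/2 = 2.548·18/2 = 22.932000
base radius r_b = r_p·cos α = 22.932000·cos 23.817° = 20.979108
roll angle φ = 4.713° = 0.08225737 rad
x = r_b·(cos φ + φ·sin φ) = 21.049964
y = r_b·(sin φ − φ·cos φ) = 0.003890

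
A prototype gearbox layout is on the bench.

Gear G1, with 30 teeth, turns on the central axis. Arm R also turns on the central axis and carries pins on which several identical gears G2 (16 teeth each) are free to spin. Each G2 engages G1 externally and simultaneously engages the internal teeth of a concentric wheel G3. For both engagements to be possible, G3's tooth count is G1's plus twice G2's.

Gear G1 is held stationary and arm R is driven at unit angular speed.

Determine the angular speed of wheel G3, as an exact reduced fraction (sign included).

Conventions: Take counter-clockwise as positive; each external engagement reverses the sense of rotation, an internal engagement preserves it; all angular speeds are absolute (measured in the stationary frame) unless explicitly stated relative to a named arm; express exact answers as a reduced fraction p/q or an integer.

planetary set (30T centre, 16T on arm, 62T internal) — Willis relation
ring teeth: 30 + 2·16 = 62
30(ω_sun−ω_arm) = −62(ω_ring−ω_arm),  ω_sun = 0, ω_arm = 1
ω_ring = 1 − (30/62)(0−1) = 46/31
exact speed ratio = 46/31

46/31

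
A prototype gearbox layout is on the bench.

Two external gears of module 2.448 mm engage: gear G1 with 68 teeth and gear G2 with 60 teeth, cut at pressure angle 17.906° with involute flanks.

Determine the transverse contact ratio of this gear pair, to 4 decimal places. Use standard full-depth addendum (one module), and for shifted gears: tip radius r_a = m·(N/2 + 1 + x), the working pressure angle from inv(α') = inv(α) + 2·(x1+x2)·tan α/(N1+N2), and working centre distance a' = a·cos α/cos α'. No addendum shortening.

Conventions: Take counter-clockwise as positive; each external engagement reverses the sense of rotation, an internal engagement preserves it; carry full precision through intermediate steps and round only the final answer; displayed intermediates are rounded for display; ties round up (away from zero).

1.9271

class = single-mesh tooth geometry [involute pair 68T × 60T, m = 2.448]
base radii: r_b1 = 79.200426, r_b2 = 69.882729
tip radii: r_a1 = 85.680000, r_a2 = 75.888000
no profile shift: α' = α, a' = a
action lengths: √(r_a1²−r_b1²) = 32.685699, √(r_a2²−r_b2²) = 29.587037
base pitch p_b = π·m·cos α = 7.318102
CR = (32.685699 + 29.587037 − 156.672000·sin 17.90600°)/7.318102 = 1.927132
contact ratio ≈ 1.9271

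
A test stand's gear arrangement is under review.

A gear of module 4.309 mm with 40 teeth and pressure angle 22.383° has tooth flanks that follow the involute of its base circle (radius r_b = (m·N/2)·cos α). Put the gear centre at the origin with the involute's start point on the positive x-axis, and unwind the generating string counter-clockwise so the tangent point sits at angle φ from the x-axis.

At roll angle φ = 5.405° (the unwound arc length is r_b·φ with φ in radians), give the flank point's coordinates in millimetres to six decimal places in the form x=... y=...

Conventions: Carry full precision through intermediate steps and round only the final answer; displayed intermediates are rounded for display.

recognized (one wheel, involute flank): single-mesh tooth geometry, m = 4.309, N = 40
pitch radius r_p = m·N/2 = 4.309·40/2 = 86.180000
base radius r_b = r_p·cos α = 86.180000·cos 22.383° = 79.687118
roll angle φ = 5.405° = 0.09433505 rad
x = r_b·(cos φ + φ·sin φ) = 80.040901
y = r_b·(sin φ − φ·cos φ) = 0.022279

x=80.040901 y=0.022279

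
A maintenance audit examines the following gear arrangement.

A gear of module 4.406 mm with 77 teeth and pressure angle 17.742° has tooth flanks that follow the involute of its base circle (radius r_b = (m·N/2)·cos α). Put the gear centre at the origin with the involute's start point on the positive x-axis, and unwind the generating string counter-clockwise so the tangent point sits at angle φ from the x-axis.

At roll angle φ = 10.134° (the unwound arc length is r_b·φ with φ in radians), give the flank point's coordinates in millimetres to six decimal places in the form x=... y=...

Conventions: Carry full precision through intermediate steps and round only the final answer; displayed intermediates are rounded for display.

x=164.070477 y=0.297055

single-mesh involute tooth geometry (77T wheel at module 4.406)
pitch radius r_p = m·N/2 = 4.406·77/2 = 169.631000
base radius r_b = r_p·cos α = 169.631000·cos 17.742° = 161.563071
roll angle φ = 10.134° = 0.17687167 rad
x = r_b·(cos φ + φ·sin φ) = 164.070477
y = r_b·(sin φ − φ·cos φ) = 0.297055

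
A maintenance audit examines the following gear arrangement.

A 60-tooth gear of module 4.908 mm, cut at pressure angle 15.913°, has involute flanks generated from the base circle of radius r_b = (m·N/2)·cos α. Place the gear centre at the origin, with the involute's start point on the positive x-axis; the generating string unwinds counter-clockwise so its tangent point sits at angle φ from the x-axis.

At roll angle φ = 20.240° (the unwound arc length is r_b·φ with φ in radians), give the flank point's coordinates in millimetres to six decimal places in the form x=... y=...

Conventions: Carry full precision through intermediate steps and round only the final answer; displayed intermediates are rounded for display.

recognized (one wheel, involute flank): single-mesh tooth geometry, m = 4.908, N = 60
pitch radius r_p = m·N/2 = 4.908·60/2 = 147.240000
base radius r_b = r_p·cos α = 147.240000·cos 15.913° = 141.597634
roll angle φ = 20.240° = 0.35325464 rad
x = r_b·(cos φ + φ·sin φ) = 150.158817
y = r_b·(sin φ − φ·cos φ) = 2.054798

x=150.158817 y=2.054798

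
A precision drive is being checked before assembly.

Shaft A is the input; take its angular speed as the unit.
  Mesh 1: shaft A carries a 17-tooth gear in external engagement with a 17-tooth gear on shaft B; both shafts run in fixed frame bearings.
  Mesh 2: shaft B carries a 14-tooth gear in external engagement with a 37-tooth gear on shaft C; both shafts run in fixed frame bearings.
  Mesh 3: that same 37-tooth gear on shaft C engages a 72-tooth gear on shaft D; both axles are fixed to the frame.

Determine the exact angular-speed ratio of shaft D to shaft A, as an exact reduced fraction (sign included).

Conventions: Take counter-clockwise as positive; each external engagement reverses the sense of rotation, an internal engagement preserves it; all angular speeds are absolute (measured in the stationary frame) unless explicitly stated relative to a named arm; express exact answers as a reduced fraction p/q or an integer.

class = fixed-axis compound train [3 meshes; 3 ratios multiply, 3 sense flips]
mesh 1 [17T→17T]: running ratio 1, sense −
mesh 2 [14T→37T]: running ratio 14/37, sense +
mesh 3 [37T→72T]: running ratio 7/36, sense −
ω_out/ω_in = -7/36

-7/36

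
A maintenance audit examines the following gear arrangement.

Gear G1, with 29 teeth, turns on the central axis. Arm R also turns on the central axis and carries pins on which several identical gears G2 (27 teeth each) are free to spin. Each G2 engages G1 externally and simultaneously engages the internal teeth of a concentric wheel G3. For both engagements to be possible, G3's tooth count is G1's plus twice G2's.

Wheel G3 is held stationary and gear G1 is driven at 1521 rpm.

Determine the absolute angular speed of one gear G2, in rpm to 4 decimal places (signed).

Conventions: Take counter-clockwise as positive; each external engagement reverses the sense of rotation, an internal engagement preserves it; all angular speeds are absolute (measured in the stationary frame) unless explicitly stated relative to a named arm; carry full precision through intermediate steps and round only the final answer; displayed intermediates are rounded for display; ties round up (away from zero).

topology: planetary set — G1 29T / G2 27T / G3 83T, arm = carrier (Willis)
normalise by the input: solve with ω_sun = 1, then scale by 1521 rpm
ring teeth: 29 + 2·27 = 83
29(ω_sun−ω_arm) = −83(ω_ring−ω_arm),  ω_ring = 0, ω_sun = 1
29(1−ω_arm) = −83(0−ω_arm)  ⇒  112·ω_arm = 29  ⇒  ω_arm = 29/112
sun–planet mesh: 29·(1−29/112) = −27·(ω_p−ω_arm)  ⇒  ω_p−ω_arm = -2407/3024
ω_p = 29/112 − 2407/3024 = -29/54
scale: ω_p = -29/54 × 1521 rpm = -816.8333 rpm

-816.8333 rpm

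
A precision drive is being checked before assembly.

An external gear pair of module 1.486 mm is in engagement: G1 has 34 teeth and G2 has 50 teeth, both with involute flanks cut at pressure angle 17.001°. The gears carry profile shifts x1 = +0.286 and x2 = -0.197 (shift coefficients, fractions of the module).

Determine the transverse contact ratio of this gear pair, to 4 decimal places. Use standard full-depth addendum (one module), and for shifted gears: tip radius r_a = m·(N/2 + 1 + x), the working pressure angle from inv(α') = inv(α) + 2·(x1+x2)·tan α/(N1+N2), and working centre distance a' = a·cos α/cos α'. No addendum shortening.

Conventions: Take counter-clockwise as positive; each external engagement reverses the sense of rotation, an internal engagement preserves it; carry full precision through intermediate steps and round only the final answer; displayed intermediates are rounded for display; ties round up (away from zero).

1.8309

topology: single-mesh involute geometry — m = 1.486, 34T/50T pair
base radii: r_b1 = 24.158042, r_b2 = 35.526532
tip radii: r_a1 = 27.172996, r_a2 = 38.343258
inv(α') = inv(17.001°) + 2·(+0.286-0.197)·tan α/(34+50) = 0.00967424  ⇒  α' = 17.38863°
a' = a·cos α / cos α' = 62.4120·cos 17.001°/cos 17.38863° = 62.542802
action lengths: √(r_a1²−r_b1²) = 12.440286, √(r_a2²−r_b2²) = 14.424665
base pitch p_b = π·m·cos α = 4.464396
CR = (12.440286 + 14.424665 − 62.542802·sin 17.38863°)/4.464396 = 1.830919
contact ratio ≈ 1.8309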